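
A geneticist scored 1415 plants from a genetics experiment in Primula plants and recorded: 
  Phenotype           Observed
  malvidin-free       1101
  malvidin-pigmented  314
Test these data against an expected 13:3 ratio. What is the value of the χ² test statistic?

10.996

The 13:3 ratio has 16 parts, so with N = 1415 the expected counts are:
  malvidin-free: 1415 × 13/16 = 1149.6875
  malvidin-pigmented: 1415 × 3/16 = 265.3125
χ² = Σ (O − E)² / E
  malvidin-free: (1101 − 1149.6875)² / 1149.6875 = 2.0618
  malvidin-pigmented: (314 − 265.3125)² / 265.3125 = 8.9346
χ² = 2.0618 + 8.9346 = 10.9964 ≈ 10.996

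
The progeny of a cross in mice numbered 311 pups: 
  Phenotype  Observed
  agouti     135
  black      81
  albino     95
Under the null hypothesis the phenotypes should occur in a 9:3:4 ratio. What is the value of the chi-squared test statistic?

The 9:3:4 ratio has 16 parts, so with N = 311 the expected counts are:
  agouti: 311 × 9/16 = 174.9375
  black: 311 × 3/16 = 58.3125
  albino: 311 × 4/16 = 77.75
χ² = Σ (O − E)² / E
  agouti: (135 − 174.9375)² / 174.9375 = 9.1176
  black: (81 − 58.3125)² / 58.3125 = 8.8270
  albino: (95 − 77.75)² / 77.75 = 3.8272
χ² = 9.1176 + 8.8270 + 3.8272 = 21.7718 ≈ 21.772

21.772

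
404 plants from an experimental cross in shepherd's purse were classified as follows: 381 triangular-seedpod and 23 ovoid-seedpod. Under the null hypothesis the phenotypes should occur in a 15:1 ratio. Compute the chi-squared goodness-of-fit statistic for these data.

0.214

The 15:1 ratio has 16 parts, so with N = 404 the expected counts are:
  triangular-seedpod: 404 × 15/16 = 378.75
  ovoid-seedpod: 404 × 1/16 = 25.25
χ² = Σ (O − E)² / E
  triangular-seedpod: (381 − 378.75)² / 378.75 = 0.0134
  ovoid-seedpod: (23 − 25.25)² / 25.25 = 0.2005
χ² = 0.0134 + 0.2005 = 0.2139 ≈ 0.214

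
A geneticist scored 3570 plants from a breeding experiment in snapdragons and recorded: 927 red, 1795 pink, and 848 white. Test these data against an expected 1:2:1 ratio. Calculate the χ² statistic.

Total ratio parts = 4. Expected numbers out of 3570:
  red: 3570 × 1/4 = 892.5
  pink: 3570 × 2/4 = 1785
  white: 3570 × 1/4 = 892.5
χ² = Σ (O − E)² / E
  red: (927 − 892.5)² / 892.5 = 1.3336
  pink: (1795 − 1785)² / 1785 = 0.0560
  white: (848 − 892.5)² / 892.5 = 2.2188
χ² = 1.3336 + 0.0560 + 2.2188 = 3.6084 ≈ 3.608

3.608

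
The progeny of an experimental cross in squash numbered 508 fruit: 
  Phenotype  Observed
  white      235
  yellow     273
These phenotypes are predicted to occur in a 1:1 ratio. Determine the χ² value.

2.843

Total ratio parts = 2. Expected numbers out of 508:
  white: 508 × 1/2 = 254
  yellow: 508 × 1/2 = 254
χ² = Σ (O − E)² / E
  white: (235 − 254)² / 254 = 1.4213
  yellow: (273 − 254)² / 254 = 1.4213
χ² = 1.4213 + 1.4213 = 2.8426 ≈ 2.843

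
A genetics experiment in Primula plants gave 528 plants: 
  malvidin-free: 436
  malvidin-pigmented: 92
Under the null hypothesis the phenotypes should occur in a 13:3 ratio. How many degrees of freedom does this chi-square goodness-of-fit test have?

A goodness-of-fit test with 2 phenotype classes has df = 2 − 1 = 1.

1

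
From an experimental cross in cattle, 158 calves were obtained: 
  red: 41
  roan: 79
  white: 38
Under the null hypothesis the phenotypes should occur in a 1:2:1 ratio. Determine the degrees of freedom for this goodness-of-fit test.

2

A goodness-of-fit test with 3 phenotype classes has df = 3 − 1 = 2.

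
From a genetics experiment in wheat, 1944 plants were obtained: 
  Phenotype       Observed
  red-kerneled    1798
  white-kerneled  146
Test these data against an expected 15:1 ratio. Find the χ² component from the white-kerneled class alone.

4.940

Total ratio parts = 16. Expected numbers out of 1944:
  red-kerneled: 1944 × 15/16 = 1822.5
  white-kerneled: 1944 × 1/16 = 121.5
Contribution of white-kerneled: (146 − 121.5)² / 121.5 = 4.9403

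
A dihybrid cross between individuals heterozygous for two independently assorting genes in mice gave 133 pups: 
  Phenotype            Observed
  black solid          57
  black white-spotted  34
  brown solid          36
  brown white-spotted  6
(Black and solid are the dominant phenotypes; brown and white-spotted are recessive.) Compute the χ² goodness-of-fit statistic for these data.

13.085

A dihybrid F₂ with independent assortment and complete dominance at both loci gives a 9:3:3:1 phenotypic ratio.
Total ratio parts = 16. Expected numbers out of 133:
  black solid: 133 × 9/16 = 74.8125
  black white-spotted: 133 × 3/16 = 24.9375
  brown solid: 133 × 3/16 = 24.9375
  brown white-spotted: 133 × 1/16 = 8.3125
χ² = Σ (O − E)² / E
  black solid: (57 − 74.8125)² / 74.8125 = 4.2411
  black white-spotted: (34 − 24.9375)² / 24.9375 = 3.2934
  brown solid: (36 − 24.9375)² / 24.9375 = 4.9074
  brown white-spotted: (6 − 8.3125)² / 8.3125 = 0.6433
χ² = 4.2411 + 3.2934 + 4.9074 + 0.6433 = 13.0852 ≈ 13.085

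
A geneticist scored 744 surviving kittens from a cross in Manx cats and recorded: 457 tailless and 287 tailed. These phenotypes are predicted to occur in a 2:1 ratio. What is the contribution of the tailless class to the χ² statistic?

3.067

The 2:1 ratio has 3 parts, so with N = 744 the expected counts are:
  tailless: 744 × 2/3 = 496
  tailed: 744 × 1/3 = 248
Contribution of tailless: (457 − 496)² / 496 = 3.0665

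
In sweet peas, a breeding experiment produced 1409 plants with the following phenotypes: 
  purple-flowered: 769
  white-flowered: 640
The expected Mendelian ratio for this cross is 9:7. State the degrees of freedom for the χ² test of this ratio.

1

A goodness-of-fit test with 2 phenotype classes has df = 2 − 1 = 1.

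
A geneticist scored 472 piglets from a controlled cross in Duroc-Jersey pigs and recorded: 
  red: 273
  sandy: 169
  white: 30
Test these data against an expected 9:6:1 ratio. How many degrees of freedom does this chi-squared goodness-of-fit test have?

2

A goodness-of-fit test with 3 phenotype classes has df = 3 − 1 = 2.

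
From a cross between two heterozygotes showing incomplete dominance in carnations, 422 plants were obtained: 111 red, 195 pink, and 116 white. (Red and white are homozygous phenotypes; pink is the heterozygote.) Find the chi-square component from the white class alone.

1.045

With incomplete dominance, a heterozygote × heterozygote cross gives a 1:2:1 phenotypic ratio.
Total ratio parts = 4. Expected numbers out of 422:
  red: 422 × 1/4 = 105.5
  pink: 422 × 2/4 = 211
  white: 422 × 1/4 = 105.5
Contribution of white: (116 − 105.5)² / 105.5 = 1.0450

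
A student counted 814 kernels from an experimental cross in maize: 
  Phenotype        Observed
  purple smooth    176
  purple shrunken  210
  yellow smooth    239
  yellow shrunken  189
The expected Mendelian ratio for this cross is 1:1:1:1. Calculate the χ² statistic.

11.150

The 1:1:1:1 ratio has 4 parts, so with N = 814 the expected counts are:
  purple smooth: 814 × 1/4 = 203.5
  purple shrunken: 814 × 1/4 = 203.5
  yellow smooth: 814 × 1/4 = 203.5
  yellow shrunken: 814 × 1/4 = 203.5
χ² = Σ (O − E)² / E
  purple smooth: (176 − 203.5)² / 203.5 = 3.7162
  purple shrunken: (210 − 203.5)² / 203.5 = 0.2076
  yellow smooth: (239 − 203.5)² / 203.5 = 6.1929
  yellow shrunken: (189 − 203.5)² / 203.5 = 1.0332
χ² = 3.7162 + 0.2076 + 6.1929 + 1.0332 = 11.1499 ≈ 11.150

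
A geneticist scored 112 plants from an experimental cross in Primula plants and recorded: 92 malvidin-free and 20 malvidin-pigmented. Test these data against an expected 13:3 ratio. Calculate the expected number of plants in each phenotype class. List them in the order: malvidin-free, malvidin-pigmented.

The 13:3 ratio has 16 parts, so with N = 112 the expected counts are:
  malvidin-free: 112 × 13/16 = 91
  malvidin-pigmented: 112 × 3/16 = 21

91, 21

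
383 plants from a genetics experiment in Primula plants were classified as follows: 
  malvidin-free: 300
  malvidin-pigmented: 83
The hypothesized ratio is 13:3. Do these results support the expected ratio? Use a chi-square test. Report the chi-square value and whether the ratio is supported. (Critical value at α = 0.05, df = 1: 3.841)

Under the 13:3 hypothesis (Σ ratio = 16, N = 383):
  malvidin-free: 383 × 13/16 = 311.1875
  malvidin-pigmented: 383 × 3/16 = 71.8125
χ² = Σ (O − E)² / E
  malvidin-free: (300 − 311.1875)² / 311.1875 = 0.4022
  malvidin-pigmented: (83 − 71.8125)² / 71.8125 = 1.7429
χ² = 0.4022 + 1.7429 = 2.1451 ≈ 2.145
Degrees of freedom = 2 − 1 = 1; critical value at α = 0.05 is 3.841.
Since 2.145 < 3.841, we fail to reject the null hypothesis — the data are consistent with the 13:3 ratio.

2.145; consistent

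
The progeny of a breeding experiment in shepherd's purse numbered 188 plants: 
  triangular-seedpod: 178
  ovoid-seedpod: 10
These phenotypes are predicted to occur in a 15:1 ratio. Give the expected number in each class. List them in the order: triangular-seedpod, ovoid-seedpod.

176.25, 11.75

Total ratio parts = 16. Expected numbers out of 188:
  triangular-seedpod: 188 × 15/16 = 176.25
  ovoid-seedpod: 188 × 1/16 = 11.75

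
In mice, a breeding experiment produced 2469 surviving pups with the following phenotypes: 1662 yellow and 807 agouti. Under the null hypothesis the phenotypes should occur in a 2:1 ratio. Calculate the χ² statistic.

Under the 2:1 hypothesis (Σ ratio = 3, N = 2469):
  yellow: 2469 × 2/3 = 1646
  agouti: 2469 × 1/3 = 823
χ² = Σ (O − E)² / E
  yellow: (1662 − 1646)² / 1646 = 0.1555
  agouti: (807 − 823)² / 823 = 0.3111
χ² = 0.1555 + 0.3111 = 0.4666 ≈ 0.467

0.467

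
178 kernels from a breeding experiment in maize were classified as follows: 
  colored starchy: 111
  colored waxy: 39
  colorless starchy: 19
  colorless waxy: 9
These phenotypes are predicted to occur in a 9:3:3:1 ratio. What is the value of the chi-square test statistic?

Under the 9:3:3:1 hypothesis (Σ ratio = 16, N = 178):
  colored starchy: 178 × 9/16 = 100.125
  colored waxy: 178 × 3/16 = 33.375
  colorless starchy: 178 × 3/16 = 33.375
  colorless waxy: 178 × 1/16 = 11.125
χ² = Σ (O − E)² / E
  colored starchy: (111 − 100.125)² / 100.125 = 1.1812
  colored waxy: (39 − 33.375)² / 33.375 = 0.9480
  colorless starchy: (19 − 33.375)² / 33.375 = 6.1915
  colorless waxy: (9 − 11.125)² / 11.125 = 0.4059
χ² = 1.1812 + 0.9480 + 6.1915 + 0.4059 = 8.7266 ≈ 8.727

8.727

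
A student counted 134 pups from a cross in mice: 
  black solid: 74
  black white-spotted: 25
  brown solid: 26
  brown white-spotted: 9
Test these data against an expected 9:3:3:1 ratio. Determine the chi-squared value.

0.103

Under the 9:3:3:1 hypothesis (Σ ratio = 16, N = 134):
  black solid: 134 × 9/16 = 75.375
  black white-spotted: 134 × 3/16 = 25.125
  brown solid: 134 × 3/16 = 25.125
  brown white-spotted: 134 × 1/16 = 8.375
χ² = Σ (O − E)² / E
  black solid: (74 − 75.375)² / 75.375 = 0.0251
  black white-spotted: (25 − 25.125)² / 25.125 = 0.0006
  brown solid: (26 − 25.125)² / 25.125 = 0.0305
  brown white-spotted: (9 − 8.375)² / 8.375 = 0.0466
χ² = 0.0251 + 0.0006 + 0.0305 + 0.0466 = 0.1028 ≈ 0.103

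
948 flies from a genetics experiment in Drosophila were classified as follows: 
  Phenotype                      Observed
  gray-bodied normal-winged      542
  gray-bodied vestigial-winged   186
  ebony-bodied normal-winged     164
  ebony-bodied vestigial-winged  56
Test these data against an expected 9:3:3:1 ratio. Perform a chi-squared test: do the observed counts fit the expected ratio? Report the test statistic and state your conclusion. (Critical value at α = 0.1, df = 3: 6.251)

1.768; consistent

Expected counts for N = 948 under a 9:3:3:1 ratio (total parts = 16):
  gray-bodied normal-winged: 948 × 9/16 = 533.25
  gray-bodied vestigial-winged: 948 × 3/16 = 177.75
  ebony-bodied normal-winged: 948 × 3/16 = 177.75
  ebony-bodied vestigial-winged: 948 × 1/16 = 59.25
χ² = Σ (O − E)² / E
  gray-bodied normal-winged: (542 − 533.25)² / 533.25 = 0.1436
  gray-bodied vestigial-winged: (186 − 177.75)² / 177.75 = 0.3829
  ebony-bodied normal-winged: (164 − 177.75)² / 177.75 = 1.0636
  ebony-bodied vestigial-winged: (56 − 59.25)² / 59.25 = 0.1783
χ² = 0.1436 + 0.3829 + 1.0636 + 0.1783 = 1.7684 ≈ 1.768
Degrees of freedom = 4 − 1 = 3; critical value at α = 0.1 is 6.251.
Since 1.768 < 6.251, we fail to reject the null hypothesis — the data are consistent with the 9:3:3:1 ratio.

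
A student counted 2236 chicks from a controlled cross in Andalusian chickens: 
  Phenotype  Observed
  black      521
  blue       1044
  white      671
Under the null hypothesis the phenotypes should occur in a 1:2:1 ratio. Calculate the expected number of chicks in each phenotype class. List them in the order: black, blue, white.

Under the 1:2:1 hypothesis (Σ ratio = 4, N = 2236):
  black: 2236 × 1/4 = 559
  blue: 2236 × 2/4 = 1118
  white: 2236 × 1/4 = 559

559, 1118, 559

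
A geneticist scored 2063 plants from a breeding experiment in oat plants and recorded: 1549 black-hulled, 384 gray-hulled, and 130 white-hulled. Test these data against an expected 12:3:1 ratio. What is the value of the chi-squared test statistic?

0.031

Total ratio parts = 16. Expected numbers out of 2063:
  black-hulled: 2063 × 12/16 = 1547.25
  gray-hulled: 2063 × 3/16 = 386.8125
  white-hulled: 2063 × 1/16 = 128.9375
χ² = Σ (O − E)² / E
  black-hulled: (1549 − 1547.25)² / 1547.25 = 0.0020
  gray-hulled: (384 − 386.8125)² / 386.8125 = 0.0204
  white-hulled: (130 − 128.9375)² / 128.9375 = 0.0088
χ² = 0.0020 + 0.0204 + 0.0088 = 0.0312 ≈ 0.031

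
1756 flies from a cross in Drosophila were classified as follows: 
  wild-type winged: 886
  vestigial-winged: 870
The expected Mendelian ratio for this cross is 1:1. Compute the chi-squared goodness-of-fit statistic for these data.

Under the 1:1 hypothesis (Σ ratio = 2, N = 1756):
  wild-type winged: 1756 × 1/2 = 878
  vestigial-winged: 1756 × 1/2 = 878
χ² = Σ (O − E)² / E
  wild-type winged: (886 − 878)² / 878 = 0.0729
  vestigial-winged: (870 − 878)² / 878 = 0.0729
χ² = 0.0729 + 0.0729 = 0.1458 ≈ 0.146

0.146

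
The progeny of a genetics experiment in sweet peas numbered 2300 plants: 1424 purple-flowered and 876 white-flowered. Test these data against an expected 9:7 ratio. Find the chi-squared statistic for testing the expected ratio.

Expected counts for N = 2300 under a 9:7 ratio (total parts = 16):
  purple-flowered: 2300 × 9/16 = 1293.75
  white-flowered: 2300 × 7/16 = 1006.25
χ² = Σ (O − E)² / E
  purple-flowered: (1424 − 1293.75)² / 1293.75 = 13.1131
  white-flowered: (876 − 1006.25)² / 1006.25 = 16.8597
χ² = 13.1131 + 16.8597 = 29.9728 ≈ 29.973

29.973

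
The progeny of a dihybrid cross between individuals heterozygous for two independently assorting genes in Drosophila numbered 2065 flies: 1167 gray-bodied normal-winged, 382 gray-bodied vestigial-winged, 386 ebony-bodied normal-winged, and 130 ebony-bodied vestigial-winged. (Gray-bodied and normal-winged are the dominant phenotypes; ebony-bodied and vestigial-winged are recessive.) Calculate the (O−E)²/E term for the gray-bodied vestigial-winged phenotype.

A dihybrid F₂ with independent assortment and complete dominance at both loci gives a 9:3:3:1 phenotypic ratio.
Expected counts for N = 2065 under a 9:3:3:1 ratio (total parts = 16):
  gray-bodied normal-winged: 2065 × 9/16 = 1161.5625
  gray-bodied vestigial-winged: 2065 × 3/16 = 387.1875
  ebony-bodied normal-winged: 2065 × 3/16 = 387.1875
  ebony-bodied vestigial-winged: 2065 × 1/16 = 129.0625
Contribution of gray-bodied vestigial-winged: (382 − 387.1875)² / 387.1875 = 0.0695

0.070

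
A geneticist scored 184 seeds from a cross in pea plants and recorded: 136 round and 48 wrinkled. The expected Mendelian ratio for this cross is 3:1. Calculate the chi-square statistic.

The 3:1 ratio has 4 parts, so with N = 184 the expected counts are:
  round: 184 × 3/4 = 138
  wrinkled: 184 × 1/4 = 46
χ² = Σ (O − E)² / E
  round: (136 − 138)² / 138 = 0.0290
  wrinkled: (48 − 46)² / 46 = 0.0870
χ² = 0.0290 + 0.0870 = 0.116

0.116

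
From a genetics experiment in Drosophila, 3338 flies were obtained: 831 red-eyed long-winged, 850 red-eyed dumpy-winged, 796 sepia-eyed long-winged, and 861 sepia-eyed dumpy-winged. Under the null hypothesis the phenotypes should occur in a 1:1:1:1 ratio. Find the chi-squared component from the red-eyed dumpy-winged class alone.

0.288

Expected counts for N = 3338 under a 1:1:1:1 ratio (total parts = 4):
  red-eyed long-winged: 3338 × 1/4 = 834.5
  red-eyed dumpy-winged: 3338 × 1/4 = 834.5
  sepia-eyed long-winged: 3338 × 1/4 = 834.5
  sepia-eyed dumpy-winged: 3338 × 1/4 = 834.5
Contribution of red-eyed dumpy-winged: (850 − 834.5)² / 834.5 = 0.2879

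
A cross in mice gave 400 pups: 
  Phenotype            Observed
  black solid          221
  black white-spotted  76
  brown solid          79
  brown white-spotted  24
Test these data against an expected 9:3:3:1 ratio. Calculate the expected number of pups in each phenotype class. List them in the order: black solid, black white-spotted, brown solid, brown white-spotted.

225, 75, 75, 25

Expected counts for N = 400 under a 9:3:3:1 ratio (total parts = 16):
  black solid: 400 × 9/16 = 225
  black white-spotted: 400 × 3/16 = 75
  brown solid: 400 × 3/16 = 75
  brown white-spotted: 400 × 1/16 = 25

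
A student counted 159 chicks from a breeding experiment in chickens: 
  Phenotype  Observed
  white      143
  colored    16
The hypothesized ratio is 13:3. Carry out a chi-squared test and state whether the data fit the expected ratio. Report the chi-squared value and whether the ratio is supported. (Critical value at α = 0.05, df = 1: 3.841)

Under the 13:3 hypothesis (Σ ratio = 16, N = 159):
  white: 159 × 13/16 = 129.1875
  colored: 159 × 3/16 = 29.8125
χ² = Σ (O − E)² / E
  white: (143 − 129.1875)² / 129.1875 = 1.4768
  colored: (16 − 29.8125)² / 29.8125 = 6.3995
χ² = 1.4768 + 6.3995 = 7.8763 ≈ 7.876
Degrees of freedom = 2 − 1 = 1; critical value at α = 0.05 is 3.841.
Since 7.876 > 3.841, we reject the null hypothesis — the data do not fit the 13:3 ratio.

7.876; not consistent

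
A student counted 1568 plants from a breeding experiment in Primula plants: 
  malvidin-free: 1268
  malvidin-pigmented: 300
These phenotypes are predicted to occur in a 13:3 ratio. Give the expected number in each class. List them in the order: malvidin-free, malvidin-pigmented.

Under the 13:3 hypothesis (Σ ratio = 16, N = 1568):
  malvidin-free: 1568 × 13/16 = 1274
  malvidin-pigmented: 1568 × 3/16 = 294

1274, 294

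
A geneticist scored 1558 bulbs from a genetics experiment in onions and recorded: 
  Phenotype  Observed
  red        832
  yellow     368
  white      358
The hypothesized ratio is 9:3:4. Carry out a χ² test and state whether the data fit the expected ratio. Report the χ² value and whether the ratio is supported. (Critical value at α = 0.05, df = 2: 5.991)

Expected counts for N = 1558 under a 9:3:4 ratio (total parts = 16):
  red: 1558 × 9/16 = 876.375
  yellow: 1558 × 3/16 = 292.125
  white: 1558 × 4/16 = 389.5
χ² = Σ (O − E)² / E
  red: (832 − 876.375)² / 876.375 = 2.2469
  yellow: (368 − 292.125)² / 292.125 = 19.7074
  white: (358 − 389.5)² / 389.5 = 2.5475
χ² = 2.2469 + 19.7074 + 2.5475 = 24.5018 ≈ 24.502
Degrees of freedom = 3 − 1 = 2; critical value at α = 0.05 is 5.991.
Since 24.502 > 5.991, we reject the null hypothesis — the data do not fit the 9:3:4 ratio.

24.502; not consistent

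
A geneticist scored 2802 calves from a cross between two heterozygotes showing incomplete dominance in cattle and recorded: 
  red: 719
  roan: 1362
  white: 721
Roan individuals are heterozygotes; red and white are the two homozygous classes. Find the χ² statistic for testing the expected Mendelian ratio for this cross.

2.174

With incomplete dominance, a heterozygote × heterozygote cross gives a 1:2:1 phenotypic ratio.
Expected counts for N = 2802 under a 1:2:1 ratio (total parts = 4):
  red: 2802 × 1/4 = 700.5
  roan: 2802 × 2/4 = 1401
  white: 2802 × 1/4 = 700.5
χ² = Σ (O − E)² / E
  red: (719 − 700.5)² / 700.5 = 0.4886
  roan: (1362 − 1401)² / 1401 = 1.0857
  white: (721 − 700.5)² / 700.5 = 0.5999
χ² = 0.4886 + 1.0857 + 0.5999 = 2.1742 ≈ 2.174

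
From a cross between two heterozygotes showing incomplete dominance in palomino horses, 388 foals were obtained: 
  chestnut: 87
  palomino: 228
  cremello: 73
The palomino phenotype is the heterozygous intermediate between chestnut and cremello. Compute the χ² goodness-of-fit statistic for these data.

With incomplete dominance, a heterozygote × heterozygote cross gives a 1:2:1 phenotypic ratio.
Under the 1:2:1 hypothesis (Σ ratio = 4, N = 388):
  chestnut: 388 × 1/4 = 97
  palomino: 388 × 2/4 = 194
  cremello: 388 × 1/4 = 97
χ² = Σ (O − E)² / E
  chestnut: (87 − 97)² / 97 = 1.0309
  palomino: (228 − 194)² / 194 = 5.9588
  cremello: (73 − 97)² / 97 = 5.9381
χ² = 1.0309 + 5.9588 + 5.9381 = 12.9278 ≈ 12.928

12.928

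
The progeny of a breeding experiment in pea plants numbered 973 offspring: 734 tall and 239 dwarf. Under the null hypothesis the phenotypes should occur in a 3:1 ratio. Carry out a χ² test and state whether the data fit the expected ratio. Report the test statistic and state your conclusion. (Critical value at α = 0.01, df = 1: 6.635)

Expected counts for N = 973 under a 3:1 ratio (total parts = 4):
  tall: 973 × 3/4 = 729.75
  dwarf: 973 × 1/4 = 243.25
χ² = Σ (O − E)² / E
  tall: (734 − 729.75)² / 729.75 = 0.0248
  dwarf: (239 − 243.25)² / 243.25 = 0.0743
χ² = 0.0248 + 0.0743 = 0.0991 ≈ 0.099
Degrees of freedom = 2 − 1 = 1; critical value at α = 0.01 is 6.635.
Since 0.099 < 6.635, we fail to reject the null hypothesis — the data are consistent with the 3:1 ratio.

0.099; consistent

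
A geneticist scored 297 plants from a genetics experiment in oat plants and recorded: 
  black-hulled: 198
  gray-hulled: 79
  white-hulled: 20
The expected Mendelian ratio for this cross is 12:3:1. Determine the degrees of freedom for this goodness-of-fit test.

A goodness-of-fit test with 3 phenotype classes has df = 3 − 1 = 2.

2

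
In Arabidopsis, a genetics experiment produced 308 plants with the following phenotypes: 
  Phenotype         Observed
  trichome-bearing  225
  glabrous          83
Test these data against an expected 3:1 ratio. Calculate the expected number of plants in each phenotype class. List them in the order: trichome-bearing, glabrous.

Under the 3:1 hypothesis (Σ ratio = 4, N = 308):
  trichome-bearing: 308 × 3/4 = 231
  glabrous: 308 × 1/4 = 77

231, 77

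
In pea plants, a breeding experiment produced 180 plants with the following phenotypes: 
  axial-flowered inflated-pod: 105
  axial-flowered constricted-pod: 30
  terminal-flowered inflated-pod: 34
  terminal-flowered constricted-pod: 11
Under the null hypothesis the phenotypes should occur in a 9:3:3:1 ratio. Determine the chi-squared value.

0.563

Under the 9:3:3:1 hypothesis (Σ ratio = 16, N = 180):
  axial-flowered inflated-pod: 180 × 9/16 = 101.25
  axial-flowered constricted-pod: 180 × 3/16 = 33.75
  terminal-flowered inflated-pod: 180 × 3/16 = 33.75
  terminal-flowered constricted-pod: 180 × 1/16 = 11.25
χ² = Σ (O − E)² / E
  axial-flowered inflated-pod: (105 − 101.25)² / 101.25 = 0.1389
  axial-flowered constricted-pod: (30 − 33.75)² / 33.75 = 0.4167
  terminal-flowered inflated-pod: (34 − 33.75)² / 33.75 = 0.0019
  terminal-flowered constricted-pod: (11 − 11.25)² / 11.25 = 0.0056
χ² = 0.1389 + 0.4167 + 0.0019 + 0.0056 = 0.5631 ≈ 0.563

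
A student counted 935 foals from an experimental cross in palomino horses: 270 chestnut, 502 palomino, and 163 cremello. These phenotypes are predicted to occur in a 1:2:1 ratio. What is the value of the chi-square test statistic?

29.582

Expected counts for N = 935 under a 1:2:1 ratio (total parts = 4):
  chestnut: 935 × 1/4 = 233.75
  palomino: 935 × 2/4 = 467.5
  cremello: 935 × 1/4 = 233.75
χ² = Σ (O − E)² / E
  chestnut: (270 − 233.75)² / 233.75 = 5.6217
  palomino: (502 − 467.5)² / 467.5 = 2.5460
  cremello: (163 − 233.75)² / 233.75 = 21.4142
χ² = 5.6217 + 2.5460 + 21.4142 = 29.5819 ≈ 29.582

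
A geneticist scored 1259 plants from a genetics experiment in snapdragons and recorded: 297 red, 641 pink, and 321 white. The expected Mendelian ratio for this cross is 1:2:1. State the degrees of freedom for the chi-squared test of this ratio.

2

A goodness-of-fit test with 3 phenotype classes has df = 3 − 1 = 2.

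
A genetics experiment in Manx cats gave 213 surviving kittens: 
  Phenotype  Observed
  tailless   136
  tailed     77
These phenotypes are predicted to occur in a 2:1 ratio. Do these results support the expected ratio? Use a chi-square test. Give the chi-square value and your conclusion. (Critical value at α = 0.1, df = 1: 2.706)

Expected counts for N = 213 under a 2:1 ratio (total parts = 3):
  tailless: 213 × 2/3 = 142
  tailed: 213 × 1/3 = 71
χ² = Σ (O − E)² / E
  tailless: (136 − 142)² / 142 = 0.2535
  tailed: (77 − 71)² / 71 = 0.5070
χ² = 0.2535 + 0.5070 = 0.7605 ≈ 0.761
Degrees of freedom = 2 − 1 = 1; critical value at α = 0.1 is 2.706.
Since 0.761 < 2.706, we fail to reject the null hypothesis — the data are consistent with the 2:1 ratio.

0.761; consistent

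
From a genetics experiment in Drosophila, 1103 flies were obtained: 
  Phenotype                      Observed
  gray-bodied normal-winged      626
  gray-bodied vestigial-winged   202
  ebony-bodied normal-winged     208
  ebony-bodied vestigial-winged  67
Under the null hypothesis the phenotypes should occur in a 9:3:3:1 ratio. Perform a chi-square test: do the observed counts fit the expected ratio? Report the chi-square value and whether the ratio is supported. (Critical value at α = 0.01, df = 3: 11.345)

The 9:3:3:1 ratio has 16 parts, so with N = 1103 the expected counts are:
  gray-bodied normal-winged: 1103 × 9/16 = 620.4375
  gray-bodied vestigial-winged: 1103 × 3/16 = 206.8125
  ebony-bodied normal-winged: 1103 × 3/16 = 206.8125
  ebony-bodied vestigial-winged: 1103 × 1/16 = 68.9375
χ² = Σ (O − E)² / E
  gray-bodied normal-winged: (626 − 620.4375)² / 620.4375 = 0.0499
  gray-bodied vestigial-winged: (202 − 206.8125)² / 206.8125 = 0.1120
  ebony-bodied normal-winged: (208 − 206.8125)² / 206.8125 = 0.0068
  ebony-bodied vestigial-winged: (67 − 68.9375)² / 68.9375 = 0.0545
χ² = 0.0499 + 0.1120 + 0.0068 + 0.0545 = 0.2232 ≈ 0.223
Degrees of freedom = 4 − 1 = 3; critical value at α = 0.01 is 11.345.
Since 0.223 < 11.345, we fail to reject the null hypothesis — the data are consistent with the 9:3:3:1 ratio.

0.223; consistent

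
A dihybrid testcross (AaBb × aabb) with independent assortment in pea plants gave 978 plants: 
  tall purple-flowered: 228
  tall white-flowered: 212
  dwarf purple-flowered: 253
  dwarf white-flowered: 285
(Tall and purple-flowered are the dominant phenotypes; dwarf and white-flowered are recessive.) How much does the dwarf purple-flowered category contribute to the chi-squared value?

0.296

A dihybrid testcross with independent assortment gives a 1:1:1:1 ratio.
Under the 1:1:1:1 hypothesis (Σ ratio = 4, N = 978):
  tall purple-flowered: 978 × 1/4 = 244.5
  tall white-flowered: 978 × 1/4 = 244.5
  dwarf purple-flowered: 978 × 1/4 = 244.5
  dwarf white-flowered: 978 × 1/4 = 244.5
Contribution of dwarf purple-flowered: (253 − 244.5)² / 244.5 = 0.2955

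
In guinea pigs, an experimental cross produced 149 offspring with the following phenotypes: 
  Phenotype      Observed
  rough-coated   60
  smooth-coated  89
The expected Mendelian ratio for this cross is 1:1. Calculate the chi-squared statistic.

Total ratio parts = 2. Expected numbers out of 149:
  rough-coated: 149 × 1/2 = 74.5
  smooth-coated: 149 × 1/2 = 74.5
χ² = Σ (O − E)² / E
  rough-coated: (60 − 74.5)² / 74.5 = 2.8221
  smooth-coated: (89 − 74.5)² / 74.5 = 2.8221
χ² = 2.8221 + 2.8221 = 5.6442 ≈ 5.644

5.644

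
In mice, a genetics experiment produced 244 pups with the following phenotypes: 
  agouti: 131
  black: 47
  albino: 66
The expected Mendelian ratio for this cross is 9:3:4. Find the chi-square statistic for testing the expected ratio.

0.729

Total ratio parts = 16. Expected numbers out of 244:
  agouti: 244 × 9/16 = 137.25
  black: 244 × 3/16 = 45.75
  albino: 244 × 4/16 = 61
χ² = Σ (O − E)² / E
  agouti: (131 − 137.25)² / 137.25 = 0.2846
  black: (47 − 45.75)² / 45.75 = 0.0342
  albino: (66 − 61)² / 61 = 0.4098
χ² = 0.2846 + 0.0342 + 0.4098 = 0.7286 ≈ 0.729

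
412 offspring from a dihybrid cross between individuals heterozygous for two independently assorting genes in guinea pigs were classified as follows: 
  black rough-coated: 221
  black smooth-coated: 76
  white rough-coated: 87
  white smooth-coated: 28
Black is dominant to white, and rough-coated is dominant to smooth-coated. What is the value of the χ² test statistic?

1.946

A dihybrid F₂ with independent assortment and complete dominance at both loci gives a 9:3:3:1 phenotypic ratio.
Total ratio parts = 16. Expected numbers out of 412:
  black rough-coated: 412 × 9/16 = 231.75
  black smooth-coated: 412 × 3/16 = 77.25
  white rough-coated: 412 × 3/16 = 77.25
  white smooth-coated: 412 × 1/16 = 25.75
χ² = Σ (O − E)² / E
  black rough-coated: (221 − 231.75)² / 231.75 = 0.4987
  black smooth-coated: (76 − 77.25)² / 77.25 = 0.0202
  white rough-coated: (87 − 77.25)² / 77.25 = 1.2306
  white smooth-coated: (28 − 25.75)² / 25.75 = 0.1966
χ² = 0.4987 + 0.0202 + 1.2306 + 0.1966 = 1.9461 ≈ 1.946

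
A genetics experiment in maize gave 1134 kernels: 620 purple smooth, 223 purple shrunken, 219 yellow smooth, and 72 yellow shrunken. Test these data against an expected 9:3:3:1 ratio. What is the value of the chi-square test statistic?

Under the 9:3:3:1 hypothesis (Σ ratio = 16, N = 1134):
  purple smooth: 1134 × 9/16 = 637.875
  purple shrunken: 1134 × 3/16 = 212.625
  yellow smooth: 1134 × 3/16 = 212.625
  yellow shrunken: 1134 × 1/16 = 70.875
χ² = Σ (O − E)² / E
  purple smooth: (620 − 637.875)² / 637.875 = 0.5009
  purple shrunken: (223 − 212.625)² / 212.625 = 0.5062
  yellow smooth: (219 − 212.625)² / 212.625 = 0.1911
  yellow shrunken: (72 − 70.875)² / 70.875 = 0.0179
χ² = 0.5009 + 0.5062 + 0.1911 + 0.0179 = 1.2161 ≈ 1.216

1.216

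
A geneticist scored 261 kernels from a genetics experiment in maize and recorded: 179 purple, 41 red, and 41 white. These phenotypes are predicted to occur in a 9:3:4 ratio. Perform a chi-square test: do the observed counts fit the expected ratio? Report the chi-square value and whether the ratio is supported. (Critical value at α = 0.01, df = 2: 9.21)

17.357; not consistent

The 9:3:4 ratio has 16 parts, so with N = 261 the expected counts are:
  purple: 261 × 9/16 = 146.8125
  red: 261 × 3/16 = 48.9375
  white: 261 × 4/16 = 65.25
χ² = Σ (O − E)² / E
  purple: (179 − 146.8125)² / 146.8125 = 7.0569
  red: (41 − 48.9375)² / 48.9375 = 1.2874
  white: (41 − 65.25)² / 65.25 = 9.0125
χ² = 7.0569 + 1.2874 + 9.0125 = 17.3568 ≈ 17.357
Degrees of freedom = 3 − 1 = 2; critical value at α = 0.01 is 9.21.
Since 17.357 > 9.21, we reject the null hypothesis — the data do not fit the 9:3:4 ratio.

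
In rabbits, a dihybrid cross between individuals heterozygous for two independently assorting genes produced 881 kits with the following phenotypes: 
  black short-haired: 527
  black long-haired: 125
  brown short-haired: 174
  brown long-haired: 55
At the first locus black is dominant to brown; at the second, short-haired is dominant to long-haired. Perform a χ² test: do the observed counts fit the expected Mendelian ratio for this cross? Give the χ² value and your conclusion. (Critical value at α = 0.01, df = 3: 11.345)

12.242; not consistent

A dihybrid F₂ with independent assortment and complete dominance at both loci gives a 9:3:3:1 phenotypic ratio.
Total ratio parts = 16. Expected numbers out of 881:
  black short-haired: 881 × 9/16 = 495.5625
  black long-haired: 881 × 3/16 = 165.1875
  brown short-haired: 881 × 3/16 = 165.1875
  brown long-haired: 881 × 1/16 = 55.0625
χ² = Σ (O − E)² / E
  black short-haired: (527 − 495.5625)² / 495.5625 = 1.9943
  black long-haired: (125 − 165.1875)² / 165.1875 = 9.7770
  brown short-haired: (174 − 165.1875)² / 165.1875 = 0.4701
  brown long-haired: (55 − 55.0625)² / 55.0625 = 0.0001
χ² = 1.9943 + 9.7770 + 0.4701 + 0.0001 = 12.2415 ≈ 12.242
Degrees of freedom = 4 − 1 = 3; critical value at α = 0.01 is 11.345.
Since 12.242 > 11.345, we reject the null hypothesis — the data do not fit the 9:3:3:1 ratio.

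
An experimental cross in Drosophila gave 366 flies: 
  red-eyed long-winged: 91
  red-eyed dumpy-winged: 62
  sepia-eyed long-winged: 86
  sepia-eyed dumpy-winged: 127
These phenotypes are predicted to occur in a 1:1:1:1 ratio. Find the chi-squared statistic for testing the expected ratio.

23.617

Total ratio parts = 4. Expected numbers out of 366:
  red-eyed long-winged: 366 × 1/4 = 91.5
  red-eyed dumpy-winged: 366 × 1/4 = 91.5
  sepia-eyed long-winged: 366 × 1/4 = 91.5
  sepia-eyed dumpy-winged: 366 × 1/4 = 91.5
χ² = Σ (O − E)² / E
  red-eyed long-winged: (91 − 91.5)² / 91.5 = 0.0027
  red-eyed dumpy-winged: (62 − 91.5)² / 91.5 = 9.5109
  sepia-eyed long-winged: (86 − 91.5)² / 91.5 = 0.3306
  sepia-eyed dumpy-winged: (127 − 91.5)² / 91.5 = 13.7732
χ² = 0.0027 + 9.5109 + 0.3306 + 13.7732 = 23.6174 ≈ 23.617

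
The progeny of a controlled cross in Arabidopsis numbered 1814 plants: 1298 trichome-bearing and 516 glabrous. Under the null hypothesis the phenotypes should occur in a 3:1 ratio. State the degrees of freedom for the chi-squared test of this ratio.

A goodness-of-fit test with 2 phenotype classes has df = 2 − 1 = 1.

1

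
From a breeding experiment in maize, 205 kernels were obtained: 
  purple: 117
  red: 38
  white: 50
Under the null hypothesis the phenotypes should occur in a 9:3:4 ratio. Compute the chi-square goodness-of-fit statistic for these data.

Expected counts for N = 205 under a 9:3:4 ratio (total parts = 16):
  purple: 205 × 9/16 = 115.3125
  red: 205 × 3/16 = 38.4375
  white: 205 × 4/16 = 51.25
χ² = Σ (O − E)² / E
  purple: (117 − 115.3125)² / 115.3125 = 0.0247
  red: (38 − 38.4375)² / 38.4375 = 0.0050
  white: (50 − 51.25)² / 51.25 = 0.0305
χ² = 0.0247 + 0.0050 + 0.0305 = 0.0602 ≈ 0.060

0.060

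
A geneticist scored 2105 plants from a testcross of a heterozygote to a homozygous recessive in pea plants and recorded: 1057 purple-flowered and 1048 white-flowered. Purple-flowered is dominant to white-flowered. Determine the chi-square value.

0.038

A testcross of a heterozygote (Aa × aa) gives a 1:1 phenotypic ratio.
Expected counts for N = 2105 under a 1:1 ratio (total parts = 2):
  purple-flowered: 2105 × 1/2 = 1052.5
  white-flowered: 2105 × 1/2 = 1052.5
χ² = Σ (O − E)² / E
  purple-flowered: (1057 − 1052.5)² / 1052.5 = 0.0192
  white-flowered: (1048 − 1052.5)² / 1052.5 = 0.0192
χ² = 0.0192 + 0.0192 = 0.0384 ≈ 0.038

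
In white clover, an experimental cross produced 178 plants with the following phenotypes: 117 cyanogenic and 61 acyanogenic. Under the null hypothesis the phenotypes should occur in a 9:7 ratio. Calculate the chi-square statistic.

Under the 9:7 hypothesis (Σ ratio = 16, N = 178):
  cyanogenic: 178 × 9/16 = 100.125
  acyanogenic: 178 × 7/16 = 77.875
χ² = Σ (O − E)² / E
  cyanogenic: (117 − 100.125)² / 100.125 = 2.8441
  acyanogenic: (61 − 77.875)² / 77.875 = 3.6567
χ² = 2.8441 + 3.6567 = 6.5008 ≈ 6.501

6.501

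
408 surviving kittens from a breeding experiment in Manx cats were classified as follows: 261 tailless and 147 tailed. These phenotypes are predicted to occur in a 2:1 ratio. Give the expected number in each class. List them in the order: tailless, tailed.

Total ratio parts = 3. Expected numbers out of 408:
  tailless: 408 × 2/3 = 272
  tailed: 408 × 1/3 = 136

272, 136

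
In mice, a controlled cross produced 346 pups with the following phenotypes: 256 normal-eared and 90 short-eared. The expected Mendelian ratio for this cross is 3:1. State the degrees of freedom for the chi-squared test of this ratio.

1

A goodness-of-fit test with 2 phenotype classes has df = 2 − 1 = 1.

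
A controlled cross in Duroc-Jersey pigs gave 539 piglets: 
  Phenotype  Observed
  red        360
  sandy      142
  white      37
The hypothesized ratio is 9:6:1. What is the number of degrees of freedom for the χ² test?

A goodness-of-fit test with 3 phenotype classes has df = 3 − 1 = 2.

2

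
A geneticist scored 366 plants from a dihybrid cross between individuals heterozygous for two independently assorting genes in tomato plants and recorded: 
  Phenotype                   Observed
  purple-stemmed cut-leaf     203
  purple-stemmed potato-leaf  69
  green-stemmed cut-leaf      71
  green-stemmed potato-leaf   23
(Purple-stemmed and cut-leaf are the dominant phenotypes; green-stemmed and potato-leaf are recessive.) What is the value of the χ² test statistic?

0.125

A dihybrid F₂ with independent assortment and complete dominance at both loci gives a 9:3:3:1 phenotypic ratio.
Expected counts for N = 366 under a 9:3:3:1 ratio (total parts = 16):
  purple-stemmed cut-leaf: 366 × 9/16 = 205.875
  purple-stemmed potato-leaf: 366 × 3/16 = 68.625
  green-stemmed cut-leaf: 366 × 3/16 = 68.625
  green-stemmed potato-leaf: 366 × 1/16 = 22.875
χ² = Σ (O − E)² / E
  purple-stemmed cut-leaf: (203 − 205.875)² / 205.875 = 0.0401
  purple-stemmed potato-leaf: (69 − 68.625)² / 68.625 = 0.0020
  green-stemmed cut-leaf: (71 − 68.625)² / 68.625 = 0.0822
  green-stemmed potato-leaf: (23 − 22.875)² / 22.875 = 0.0007
χ² = 0.0401 + 0.0020 + 0.0822 + 0.0007 = 0.125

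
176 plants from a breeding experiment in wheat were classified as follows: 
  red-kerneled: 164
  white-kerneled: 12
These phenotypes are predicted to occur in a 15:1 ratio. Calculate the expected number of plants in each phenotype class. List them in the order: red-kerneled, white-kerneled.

165, 11

Total ratio parts = 16. Expected numbers out of 176:
  red-kerneled: 176 × 15/16 = 165
  white-kerneled: 176 × 1/16 = 11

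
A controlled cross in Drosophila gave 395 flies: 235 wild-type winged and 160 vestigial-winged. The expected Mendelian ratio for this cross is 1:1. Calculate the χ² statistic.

14.241

Total ratio parts = 2. Expected numbers out of 395:
  wild-type winged: 395 × 1/2 = 197.5
  vestigial-winged: 395 × 1/2 = 197.5
χ² = Σ (O − E)² / E
  wild-type winged: (235 − 197.5)² / 197.5 = 7.1203
  vestigial-winged: (160 − 197.5)² / 197.5 = 7.1203
χ² = 7.1203 + 7.1203 = 14.2406 ≈ 14.241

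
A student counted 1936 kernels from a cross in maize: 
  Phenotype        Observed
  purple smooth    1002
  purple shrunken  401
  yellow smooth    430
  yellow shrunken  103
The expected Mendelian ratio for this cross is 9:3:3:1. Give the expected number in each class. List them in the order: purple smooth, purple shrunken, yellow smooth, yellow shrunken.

Under the 9:3:3:1 hypothesis (Σ ratio = 16, N = 1936):
  purple smooth: 1936 × 9/16 = 1089
  purple shrunken: 1936 × 3/16 = 363
  yellow smooth: 1936 × 3/16 = 363
  yellow shrunken: 1936 × 1/16 = 121

1089, 363, 363, 121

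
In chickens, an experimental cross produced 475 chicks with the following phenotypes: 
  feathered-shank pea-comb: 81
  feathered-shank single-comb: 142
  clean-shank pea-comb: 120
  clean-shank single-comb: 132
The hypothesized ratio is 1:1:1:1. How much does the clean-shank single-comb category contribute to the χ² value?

1.478

The 1:1:1:1 ratio has 4 parts, so with N = 475 the expected counts are:
  feathered-shank pea-comb: 475 × 1/4 = 118.75
  feathered-shank single-comb: 475 × 1/4 = 118.75
  clean-shank pea-comb: 475 × 1/4 = 118.75
  clean-shank single-comb: 475 × 1/4 = 118.75
Contribution of clean-shank single-comb: (132 − 118.75)² / 118.75 = 1.4784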